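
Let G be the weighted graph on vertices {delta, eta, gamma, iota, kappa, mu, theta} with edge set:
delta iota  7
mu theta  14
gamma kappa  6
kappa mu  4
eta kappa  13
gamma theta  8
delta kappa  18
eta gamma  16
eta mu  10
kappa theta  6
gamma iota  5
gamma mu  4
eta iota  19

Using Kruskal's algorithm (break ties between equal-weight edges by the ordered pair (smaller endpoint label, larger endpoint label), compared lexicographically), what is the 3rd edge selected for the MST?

gamma-iota

Kruskal: consider edges lightest-first.
gamma mu (4): add. Components now {iota} {kappa} {theta} {delta} {gamma,mu} {eta}
kappa mu (4): add. Components now {iota} {gamma,kappa,mu} {theta} {delta} {eta}
gamma iota (5): add. Components now {gamma,iota,kappa,mu} {theta} {delta} {eta}
gamma kappa (6): skip — kappa and gamma already connected.
kappa theta (6): add. Components now {gamma,iota,kappa,mu,theta} {delta} {eta}
delta iota (7): add. Components now {delta,gamma,iota,kappa,mu,theta} {eta}
gamma theta (8): skip — theta and gamma already connected.
eta mu (10): add. Components now {delta,eta,gamma,iota,kappa,mu,theta}
The 3rd edge added is gamma iota.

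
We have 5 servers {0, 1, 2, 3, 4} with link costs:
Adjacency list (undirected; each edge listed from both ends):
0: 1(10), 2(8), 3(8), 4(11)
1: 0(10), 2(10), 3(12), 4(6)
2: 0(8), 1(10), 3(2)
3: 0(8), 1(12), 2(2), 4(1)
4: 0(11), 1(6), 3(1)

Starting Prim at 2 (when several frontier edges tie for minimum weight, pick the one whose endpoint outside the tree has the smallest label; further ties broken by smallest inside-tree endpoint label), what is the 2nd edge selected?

Prim's algorithm from 2:
Step 1: frontier [2-3 2, 0-2 8, 1-2 10] → take 2-3 (2); add 3.
Step 2: frontier [0-2 8, 1-2 10, 3-4 1, 0-3 8, 1-3 12] → take 3-4 (1); add 4.
Step 3: frontier [0-2 8, 1-2 10, 0-3 8, 1-3 12, 1-4 6, 0-4 11] → take 1-4 (6); add 1.
Step 4: frontier [0-1 10, 0-2 8, 0-3 8, 0-4 11] → take 0-2 (8); add 0.
The 2nd edge added is 3-4.

3-4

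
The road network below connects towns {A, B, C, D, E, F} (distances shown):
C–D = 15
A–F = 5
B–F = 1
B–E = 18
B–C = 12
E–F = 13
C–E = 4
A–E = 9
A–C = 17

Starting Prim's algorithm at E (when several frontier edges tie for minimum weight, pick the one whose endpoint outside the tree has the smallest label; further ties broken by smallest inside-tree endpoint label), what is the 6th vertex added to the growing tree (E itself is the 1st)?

D

Grow the tree from E using Prim:
Step 1: cheapest edge leaving the tree is C–E (4); add C.
Step 2: cheapest edge leaving the tree is A–E (9); add A.
Step 3: cheapest edge leaving the tree is A–F (5); add F.
Step 4: cheapest edge leaving the tree is B–F (1); add B.
Step 5: cheapest edge leaving the tree is C–D (15); add D.
Vertex order: E, C, A, F, B, D. The 6th vertex is D.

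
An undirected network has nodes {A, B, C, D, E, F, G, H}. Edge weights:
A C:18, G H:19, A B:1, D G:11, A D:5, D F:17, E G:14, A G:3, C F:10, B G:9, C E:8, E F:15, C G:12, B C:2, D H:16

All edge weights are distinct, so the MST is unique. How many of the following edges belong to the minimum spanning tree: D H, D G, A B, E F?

Kruskal's algorithm — process edges by increasing weight (ties by edge label):
A B (1): add — endpoints in different components.
B C (2): add — endpoints in different components.
A G (3): add — endpoints in different components.
A D (5): add — endpoints in different components.
C E (8): add — endpoints in different components.
B G (9): skip — B and G already connected.
C F (10): add — endpoints in different components.
D G (11): skip — D and G already connected.
C G (12): skip — C and G already connected.
E G (14): skip — E and G already connected.
E F (15): skip — E and F already connected.
D H (16): add — endpoints in different components.
MST edge set: {A B, B C, A G, A D, C E, C F, D H}.
Of the listed edges, {D H, A B} are in the MST → 2.

2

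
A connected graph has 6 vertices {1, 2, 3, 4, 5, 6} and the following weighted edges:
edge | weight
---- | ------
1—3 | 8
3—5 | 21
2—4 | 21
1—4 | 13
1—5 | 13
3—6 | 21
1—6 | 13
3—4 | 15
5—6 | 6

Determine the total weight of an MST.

61

Sort edges by weight, then run Kruskal:
5—6 (6): add. Components now {1} {2} {3} {4} {5,6}
1—3 (8): add. Components now {1,3} {2} {4} {5,6}
1—4 (13): add. Components now {1,3,4} {2} {5,6}
1—5 (13): add. Components now {1,3,4,5,6} {2}
1—6 (13): skip — 1 and 6 already connected.
3—4 (15): skip — 3 and 4 already connected.
2—4 (21): add. Components now {1,2,3,4,5,6}
MST edges: 5—6, 1—3, 1—4, 1—5, 2—4; total weight 6+8+13+13+21 = 61.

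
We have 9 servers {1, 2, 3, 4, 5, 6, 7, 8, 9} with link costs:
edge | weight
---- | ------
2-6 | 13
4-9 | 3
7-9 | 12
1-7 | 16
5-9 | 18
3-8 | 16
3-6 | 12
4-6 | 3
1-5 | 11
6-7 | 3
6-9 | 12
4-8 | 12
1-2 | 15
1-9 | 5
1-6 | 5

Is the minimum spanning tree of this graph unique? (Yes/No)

No

Kruskal's algorithm — process edges by increasing weight (ties by edge label):
4-6 (3): add — endpoints in different components.
4-9 (3): add — endpoints in different components.
6-7 (3): add — endpoints in different components.
1-6 (5): add — endpoints in different components.
1-9 (5): skip — 1 and 9 already connected.
1-5 (11): add — endpoints in different components.
3-6 (12): add — endpoints in different components.
4-8 (12): add — endpoints in different components.
6-9 (12): skip — 6 and 9 already connected.
7-9 (12): skip — 7 and 9 already connected.
2-6 (13): add — endpoints in different components.
Non-tree edge 1-9 has weight 5, equal to the heaviest edge on its tree cycle — swapping gives another MST of the same weight. Not unique.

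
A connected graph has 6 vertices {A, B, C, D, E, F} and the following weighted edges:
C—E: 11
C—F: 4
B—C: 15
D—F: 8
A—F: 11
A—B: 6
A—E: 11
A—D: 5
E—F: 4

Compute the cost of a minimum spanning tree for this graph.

27

Kruskal: consider edges lightest-first.
C—F (4): add. Components now {A} {B} {C,F} {D} {E}
E—F (4): add. Components now {A} {B} {C,E,F} {D}
A—D (5): add. Components now {A,D} {B} {C,E,F}
A—B (6): add. Components now {A,B,D} {C,E,F}
D—F (8): add. Components now {A,B,C,D,E,F}
MST edges: C—F, E—F, A—D, A—B, D—F; total weight 4+4+5+6+8 = 27.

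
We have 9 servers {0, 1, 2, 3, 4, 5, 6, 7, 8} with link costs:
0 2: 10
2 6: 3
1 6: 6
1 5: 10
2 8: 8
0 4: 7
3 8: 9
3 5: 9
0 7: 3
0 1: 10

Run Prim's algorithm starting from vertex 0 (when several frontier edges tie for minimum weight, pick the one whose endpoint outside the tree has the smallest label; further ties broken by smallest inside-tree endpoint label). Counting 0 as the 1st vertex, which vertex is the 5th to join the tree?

Prim, starting at 0.
Step 1: frontier [0 7 3, 0 4 7, 0 1 10, 0 2 10] → take 0 7 (3); add 7.
Step 2: frontier [0 4 7, 0 1 10, 0 2 10] → take 0 4 (7); add 4.
Step 3: frontier [0 1 10, 0 2 10] → take 0 1 (10); add 1.
Step 4: frontier [0 2 10, 1 6 6, 1 5 10] → take 1 6 (6); add 6.
Step 5: frontier [0 2 10, 1 5 10, 2 6 3] → take 2 6 (3); add 2.
Step 6: frontier [1 5 10, 2 8 8] → take 2 8 (8); add 8.
Step 7: frontier [1 5 10, 3 8 9] → take 3 8 (9); add 3.
Step 8: frontier [1 5 10, 3 5 9] → take 3 5 (9); add 5.
Vertex order: 0, 7, 4, 1, 6, 2, 8, 3, 5. The 5th vertex is 6.

6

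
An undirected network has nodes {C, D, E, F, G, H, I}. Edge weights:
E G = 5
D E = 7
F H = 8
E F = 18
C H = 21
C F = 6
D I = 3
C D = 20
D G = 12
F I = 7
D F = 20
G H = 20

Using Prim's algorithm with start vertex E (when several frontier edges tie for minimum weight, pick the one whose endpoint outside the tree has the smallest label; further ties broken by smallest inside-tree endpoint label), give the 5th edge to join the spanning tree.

Grow the tree from E using Prim:
Step 1: cheapest edge leaving the tree is E G (5); add G.
Step 2: cheapest edge leaving the tree is D E (7); add D.
Step 3: cheapest edge leaving the tree is D I (3); add I.
Step 4: cheapest edge leaving the tree is F I (7); add F.
Step 5: cheapest edge leaving the tree is C F (6); add C.
Step 6: cheapest edge leaving the tree is F H (8); add H.
The 5th edge added is C F.

C-F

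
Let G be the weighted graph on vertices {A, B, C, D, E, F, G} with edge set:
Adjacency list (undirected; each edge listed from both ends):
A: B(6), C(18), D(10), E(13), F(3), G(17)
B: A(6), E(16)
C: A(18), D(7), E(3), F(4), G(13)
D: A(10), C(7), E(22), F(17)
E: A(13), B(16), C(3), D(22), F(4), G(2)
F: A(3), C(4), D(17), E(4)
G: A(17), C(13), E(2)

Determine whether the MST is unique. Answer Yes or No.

Sort edges by weight, then run Kruskal:
E–G (2): add. Components now {A} {B} {C} {D} {E,G} {F}
A–F (3): add. Components now {A,F} {B} {C} {D} {E,G}
C–E (3): add. Components now {A,F} {B} {C,E,G} {D}
C–F (4): add. Components now {A,C,E,F,G} {B} {D}
E–F (4): skip — E and F already connected.
A–B (6): add. Components now {A,B,C,E,F,G} {D}
C–D (7): add. Components now {A,B,C,D,E,F,G}
Non-tree edge E–F has weight 4, equal to the heaviest edge on its tree cycle — swapping gives another MST of the same weight. Not unique.

No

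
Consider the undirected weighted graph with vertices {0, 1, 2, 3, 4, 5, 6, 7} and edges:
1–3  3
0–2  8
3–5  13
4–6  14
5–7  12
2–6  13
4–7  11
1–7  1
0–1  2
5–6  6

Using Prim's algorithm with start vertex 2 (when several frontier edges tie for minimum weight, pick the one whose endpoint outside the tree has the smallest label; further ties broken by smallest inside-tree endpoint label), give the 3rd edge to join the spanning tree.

Grow the tree from 2 using Prim:
Step 1: cheapest edge leaving the tree is 0–2 (8); add 0.
Step 2: cheapest edge leaving the tree is 0–1 (2); add 1.
Step 3: cheapest edge leaving the tree is 1–7 (1); add 7.
Step 4: cheapest edge leaving the tree is 1–3 (3); add 3.
Step 5: cheapest edge leaving the tree is 4–7 (11); add 4.
Step 6: cheapest edge leaving the tree is 5–7 (12); add 5.
Step 7: cheapest edge leaving the tree is 5–6 (6); add 6.
The 3rd edge added is 1–7.

1-7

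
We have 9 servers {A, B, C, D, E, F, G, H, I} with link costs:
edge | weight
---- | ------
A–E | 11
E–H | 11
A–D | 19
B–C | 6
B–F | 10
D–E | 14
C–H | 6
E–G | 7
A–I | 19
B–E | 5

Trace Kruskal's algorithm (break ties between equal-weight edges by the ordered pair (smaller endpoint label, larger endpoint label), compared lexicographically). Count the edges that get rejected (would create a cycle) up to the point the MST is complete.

Kruskal: consider edges lightest-first.
B–E (5): add — endpoints in different components.
B–C (6): add — endpoints in different components.
C–H (6): add — endpoints in different components.
E–G (7): add — endpoints in different components.
B–F (10): add — endpoints in different components.
A–E (11): add — endpoints in different components.
E–H (11): skip — E and H already connected.
D–E (14): add — endpoints in different components.
A–D (19): skip — A and D already connected.
A–I (19): add — endpoints in different components.
Edges rejected before the tree was complete: 2.

2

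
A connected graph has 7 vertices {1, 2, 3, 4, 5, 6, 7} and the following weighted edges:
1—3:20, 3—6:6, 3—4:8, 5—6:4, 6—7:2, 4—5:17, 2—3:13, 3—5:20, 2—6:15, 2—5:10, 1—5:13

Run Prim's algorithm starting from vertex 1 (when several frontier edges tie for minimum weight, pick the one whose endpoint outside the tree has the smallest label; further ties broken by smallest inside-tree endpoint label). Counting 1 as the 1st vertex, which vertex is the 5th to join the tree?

Grow the tree from 1 using Prim:
Step 1: frontier [1—5 13, 1—3 20] → take 1—5 (13); add 5.
Step 2: frontier [1—3 20, 5—6 4, 2—5 10, 4—5 17, 3—5 20] → take 5—6 (4); add 6.
Step 3: frontier [1—3 20, 2—5 10, 4—5 17, 3—5 20, 6—7 2, 3—6 6, 2—6 15] → take 6—7 (2); add 7.
Step 4: frontier [1—3 20, 2—5 10, 4—5 17, 3—5 20, 3—6 6, 2—6 15] → take 3—6 (6); add 3.
Step 5: frontier [3—4 8, 2—3 13, 2—5 10, 4—5 17, 2—6 15] → take 3—4 (8); add 4.
Step 6: frontier [2—3 13, 2—5 10, 2—6 15] → take 2—5 (10); add 2.
Vertex order: 1, 5, 6, 7, 3, 4, 2. The 5th vertex is 3.

3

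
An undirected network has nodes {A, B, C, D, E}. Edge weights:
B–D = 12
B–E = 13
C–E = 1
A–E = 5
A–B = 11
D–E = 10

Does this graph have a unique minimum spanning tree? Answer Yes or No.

Yes

Sort edges by weight, then run Kruskal:
C–E (1): add. Components now {A} {B} {C,E} {D}
A–E (5): add. Components now {A,C,E} {B} {D}
D–E (10): add. Components now {A,C,D,E} {B}
A–B (11): add. Components now {A,B,C,D,E}
Every non-tree edge has weight strictly greater than the heaviest edge on the tree path between its endpoints, so the MST is unique.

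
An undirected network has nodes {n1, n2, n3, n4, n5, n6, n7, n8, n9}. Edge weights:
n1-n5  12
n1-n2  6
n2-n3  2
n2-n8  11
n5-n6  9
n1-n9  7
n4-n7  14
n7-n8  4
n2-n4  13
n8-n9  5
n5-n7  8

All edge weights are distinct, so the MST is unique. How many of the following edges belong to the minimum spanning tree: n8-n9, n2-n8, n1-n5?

Kruskal: consider edges lightest-first.
n2-n3 (2): add — endpoints in different components.
n7-n8 (4): add — endpoints in different components.
n8-n9 (5): add — endpoints in different components.
n1-n2 (6): add — endpoints in different components.
n1-n9 (7): add — endpoints in different components.
n5-n7 (8): add — endpoints in different components.
n5-n6 (9): add — endpoints in different components.
n2-n8 (11): skip — n8 and n2 already connected.
n1-n5 (12): skip — n5 and n1 already connected.
n2-n4 (13): add — endpoints in different components.
MST edge set: {n2-n3, n7-n8, n8-n9, n1-n2, n1-n9, n5-n7, n5-n6, n2-n4}.
Of the listed edges, {n8-n9} are in the MST → 1.

1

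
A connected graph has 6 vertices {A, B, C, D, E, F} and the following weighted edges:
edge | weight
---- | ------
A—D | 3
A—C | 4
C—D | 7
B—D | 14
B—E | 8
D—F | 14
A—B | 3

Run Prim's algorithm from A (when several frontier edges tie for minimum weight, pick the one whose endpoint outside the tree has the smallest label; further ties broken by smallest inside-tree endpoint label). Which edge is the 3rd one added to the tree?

A-C

Prim's algorithm from A:
Step 1: frontier [A—B 3, A—D 3, A—C 4] → take A—B (3); add B.
Step 2: frontier [A—D 3, A—C 4, B—E 8, B—D 14] → take A—D (3); add D.
Step 3: frontier [A—C 4, B—E 8, C—D 7, D—F 14] → take A—C (4); add C.
Step 4: frontier [B—E 8, D—F 14] → take B—E (8); add E.
Step 5: frontier [D—F 14] → take D—F (14); add F.
The 3rd edge added is A—C.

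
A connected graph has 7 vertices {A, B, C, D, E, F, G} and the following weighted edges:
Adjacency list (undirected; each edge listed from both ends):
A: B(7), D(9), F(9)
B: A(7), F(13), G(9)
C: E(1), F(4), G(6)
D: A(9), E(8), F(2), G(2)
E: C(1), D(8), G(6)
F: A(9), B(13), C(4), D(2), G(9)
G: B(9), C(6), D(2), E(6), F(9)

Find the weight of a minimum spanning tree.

25

Prim's algorithm from B:
Step 1: cheapest edge leaving the tree is A-B (7); add A.
Step 2: cheapest edge leaving the tree is A-D (9); add D.
Step 3: cheapest edge leaving the tree is D-F (2); add F.
Step 4: cheapest edge leaving the tree is D-G (2); add G.
Step 5: cheapest edge leaving the tree is C-F (4); add C.
Step 6: cheapest edge leaving the tree is C-E (1); add E.
MST edges: A-B, A-D, D-F, D-G, C-F, C-E; total weight 7+9+2+2+4+1 = 25.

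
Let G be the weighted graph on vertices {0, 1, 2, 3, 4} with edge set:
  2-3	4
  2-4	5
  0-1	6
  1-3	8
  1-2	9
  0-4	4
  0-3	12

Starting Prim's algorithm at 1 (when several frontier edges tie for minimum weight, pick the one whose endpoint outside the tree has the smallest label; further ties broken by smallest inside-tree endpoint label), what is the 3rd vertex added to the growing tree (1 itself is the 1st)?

4

Prim's algorithm from 1:
Step 1: cheapest edge leaving the tree is 0-1 (6); add 0.
Step 2: cheapest edge leaving the tree is 0-4 (4); add 4.
Step 3: cheapest edge leaving the tree is 2-4 (5); add 2.
Step 4: cheapest edge leaving the tree is 2-3 (4); add 3.
Vertex order: 1, 0, 4, 2, 3. The 3rd vertex is 4.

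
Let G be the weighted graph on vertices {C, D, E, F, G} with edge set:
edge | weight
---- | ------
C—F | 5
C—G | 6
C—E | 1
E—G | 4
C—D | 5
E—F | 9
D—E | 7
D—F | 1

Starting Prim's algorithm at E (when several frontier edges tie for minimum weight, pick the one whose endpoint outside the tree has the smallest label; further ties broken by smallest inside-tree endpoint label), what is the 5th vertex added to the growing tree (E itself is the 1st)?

Grow the tree from E using Prim:
Step 1: cheapest edge leaving the tree is C—E (1); add C.
Step 2: cheapest edge leaving the tree is E—G (4); add G.
Step 3: cheapest edge leaving the tree is C—D (5); add D.
Step 4: cheapest edge leaving the tree is D—F (1); add F.
Vertex order: E, C, G, D, F. The 5th vertex is F.

F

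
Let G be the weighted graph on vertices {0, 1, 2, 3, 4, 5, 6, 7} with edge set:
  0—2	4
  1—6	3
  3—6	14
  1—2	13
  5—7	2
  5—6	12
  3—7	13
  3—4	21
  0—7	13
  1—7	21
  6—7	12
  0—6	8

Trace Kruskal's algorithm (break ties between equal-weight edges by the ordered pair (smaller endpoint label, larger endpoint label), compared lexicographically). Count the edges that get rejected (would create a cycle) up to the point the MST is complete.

5

Kruskal's algorithm — process edges by increasing weight (ties by edge label):
5—7 (2): add — endpoints in different components.
1—6 (3): add — endpoints in different components.
0—2 (4): add — endpoints in different components.
0—6 (8): add — endpoints in different components.
5—6 (12): add — endpoints in different components.
6—7 (12): skip — 6 and 7 already connected.
0—7 (13): skip — 0 and 7 already connected.
1—2 (13): skip — 1 and 2 already connected.
3—7 (13): add — endpoints in different components.
3—6 (14): skip — 3 and 6 already connected.
1—7 (21): skip — 1 and 7 already connected.
3—4 (21): add — endpoints in different components.
Edges rejected before the tree was complete: 5.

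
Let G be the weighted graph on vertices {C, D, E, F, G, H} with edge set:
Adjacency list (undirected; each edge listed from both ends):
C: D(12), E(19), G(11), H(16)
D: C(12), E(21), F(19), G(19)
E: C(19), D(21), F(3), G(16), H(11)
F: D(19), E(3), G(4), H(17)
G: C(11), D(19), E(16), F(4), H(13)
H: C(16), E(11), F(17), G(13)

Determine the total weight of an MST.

Kruskal's algorithm — process edges by increasing weight (ties by edge label):
E–F (3): add. Components now {C} {D} {E,F} {G} {H}
F–G (4): add. Components now {C} {D} {E,F,G} {H}
C–G (11): add. Components now {C,E,F,G} {D} {H}
E–H (11): add. Components now {C,E,F,G,H} {D}
C–D (12): add. Components now {C,D,E,F,G,H}
MST edges: E–F, F–G, C–G, E–H, C–D; total weight 3+4+11+11+12 = 41.

41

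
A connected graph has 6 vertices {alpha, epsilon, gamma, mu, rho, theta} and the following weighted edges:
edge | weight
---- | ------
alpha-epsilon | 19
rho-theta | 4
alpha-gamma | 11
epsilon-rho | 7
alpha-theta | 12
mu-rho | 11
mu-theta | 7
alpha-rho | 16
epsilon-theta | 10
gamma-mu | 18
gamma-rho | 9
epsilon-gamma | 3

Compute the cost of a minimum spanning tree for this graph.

32

Sort edges by weight, then run Kruskal:
epsilon-gamma (3): add — endpoints in different components.
rho-theta (4): add — endpoints in different components.
epsilon-rho (7): add — endpoints in different components.
mu-theta (7): add — endpoints in different components.
gamma-rho (9): skip — rho and gamma already connected.
epsilon-theta (10): skip — epsilon and theta already connected.
alpha-gamma (11): add — endpoints in different components.
MST edges: epsilon-gamma, rho-theta, epsilon-rho, mu-theta, alpha-gamma; total weight 3+4+7+7+11 = 32.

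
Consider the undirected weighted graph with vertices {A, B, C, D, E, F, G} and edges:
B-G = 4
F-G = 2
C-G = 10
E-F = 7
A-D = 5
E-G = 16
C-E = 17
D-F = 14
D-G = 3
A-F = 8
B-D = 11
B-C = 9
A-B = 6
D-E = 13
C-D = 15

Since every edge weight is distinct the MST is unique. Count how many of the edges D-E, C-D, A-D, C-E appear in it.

1

Kruskal's algorithm — process edges by increasing weight (ties by edge label):
F-G (2): add. Components now {A} {B} {C} {D} {E} {F,G}
D-G (3): add. Components now {A} {B} {C} {D,F,G} {E}
B-G (4): add. Components now {A} {B,D,F,G} {C} {E}
A-D (5): add. Components now {A,B,D,F,G} {C} {E}
A-B (6): skip — A and B already connected.
E-F (7): add. Components now {A,B,D,E,F,G} {C}
A-F (8): skip — A and F already connected.
B-C (9): add. Components now {A,B,C,D,E,F,G}
MST edge set: {F-G, D-G, B-G, A-D, E-F, B-C}.
Of the listed edges, {A-D} are in the MST → 1.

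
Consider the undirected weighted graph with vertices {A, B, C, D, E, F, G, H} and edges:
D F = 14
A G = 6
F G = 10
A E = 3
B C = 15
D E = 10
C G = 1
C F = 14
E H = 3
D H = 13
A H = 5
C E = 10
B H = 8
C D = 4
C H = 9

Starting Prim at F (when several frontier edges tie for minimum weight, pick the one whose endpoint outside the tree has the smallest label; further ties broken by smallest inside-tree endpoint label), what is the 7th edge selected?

Grow the tree from F using Prim:
Step 1: cheapest edge leaving the tree is F G (10); add G.
Step 2: cheapest edge leaving the tree is C G (1); add C.
Step 3: cheapest edge leaving the tree is C D (4); add D.
Step 4: cheapest edge leaving the tree is A G (6); add A.
Step 5: cheapest edge leaving the tree is A E (3); add E.
Step 6: cheapest edge leaving the tree is E H (3); add H.
Step 7: cheapest edge leaving the tree is B H (8); add B.
The 7th edge added is B H.

B-H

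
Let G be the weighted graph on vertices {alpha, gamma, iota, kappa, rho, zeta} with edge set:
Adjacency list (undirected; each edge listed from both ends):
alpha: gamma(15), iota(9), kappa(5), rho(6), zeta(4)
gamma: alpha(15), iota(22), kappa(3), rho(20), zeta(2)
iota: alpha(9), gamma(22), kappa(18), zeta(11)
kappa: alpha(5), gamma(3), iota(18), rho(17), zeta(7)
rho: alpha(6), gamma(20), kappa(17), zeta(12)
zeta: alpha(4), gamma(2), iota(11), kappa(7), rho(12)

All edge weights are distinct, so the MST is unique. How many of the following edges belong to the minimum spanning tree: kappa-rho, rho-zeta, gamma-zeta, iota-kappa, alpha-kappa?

Kruskal's algorithm — process edges by increasing weight (ties by edge label):
gamma-zeta (2): add. Components now {kappa} {rho} {iota} {gamma,zeta} {alpha}
gamma-kappa (3): add. Components now {gamma,kappa,zeta} {rho} {iota} {alpha}
alpha-zeta (4): add. Components now {alpha,gamma,kappa,zeta} {rho} {iota}
alpha-kappa (5): skip — kappa and alpha already connected.
alpha-rho (6): add. Components now {alpha,gamma,kappa,rho,zeta} {iota}
kappa-zeta (7): skip — kappa and zeta already connected.
alpha-iota (9): add. Components now {alpha,gamma,iota,kappa,rho,zeta}
MST edge set: {gamma-zeta, gamma-kappa, alpha-zeta, alpha-rho, alpha-iota}.
Of the listed edges, {gamma-zeta} are in the MST → 1.

1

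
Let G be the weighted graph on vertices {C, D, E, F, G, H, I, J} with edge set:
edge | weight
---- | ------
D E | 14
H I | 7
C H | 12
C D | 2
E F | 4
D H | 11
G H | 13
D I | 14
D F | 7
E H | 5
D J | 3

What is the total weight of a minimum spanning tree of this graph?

41

Grow the tree from G using Prim:
Step 1: frontier [G H 13] → take G H (13); add H.
Step 2: frontier [E H 5, H I 7, D H 11, C H 12] → take E H (5); add E.
Step 3: frontier [E F 4, D E 14, H I 7, D H 11, C H 12] → take E F (4); add F.
Step 4: frontier [D E 14, D F 7, H I 7, D H 11, C H 12] → take D F (7); add D.
Step 5: frontier [C D 2, D J 3, D I 14, H I 7, C H 12] → take C D (2); add C.
Step 6: frontier [D J 3, D I 14, H I 7] → take D J (3); add J.
Step 7: frontier [D I 14, H I 7] → take H I (7); add I.
MST edges: G H, E H, E F, D F, C D, D J, H I; total weight 13+5+4+7+2+3+7 = 41.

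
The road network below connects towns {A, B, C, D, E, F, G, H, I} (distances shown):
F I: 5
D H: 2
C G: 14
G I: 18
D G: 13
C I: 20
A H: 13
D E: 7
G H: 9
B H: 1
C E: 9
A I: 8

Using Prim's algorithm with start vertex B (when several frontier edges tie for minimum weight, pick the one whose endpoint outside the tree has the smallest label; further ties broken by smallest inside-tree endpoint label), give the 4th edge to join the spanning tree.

Prim, starting at B.
Step 1: frontier [B H 1] → take B H (1); add H.
Step 2: frontier [D H 2, G H 9, A H 13] → take D H (2); add D.
Step 3: frontier [D E 7, D G 13, G H 9, A H 13] → take D E (7); add E.
Step 4: frontier [D G 13, C E 9, G H 9, A H 13] → take C E (9); add C.
Step 5: frontier [C G 14, C I 20, D G 13, G H 9, A H 13] → take G H (9); add G.
Step 6: frontier [C I 20, G I 18, A H 13] → take A H (13); add A.
Step 7: frontier [A I 8, C I 20, G I 18] → take A I (8); add I.
Step 8: frontier [F I 5] → take F I (5); add F.
The 4th edge added is C E.

C-E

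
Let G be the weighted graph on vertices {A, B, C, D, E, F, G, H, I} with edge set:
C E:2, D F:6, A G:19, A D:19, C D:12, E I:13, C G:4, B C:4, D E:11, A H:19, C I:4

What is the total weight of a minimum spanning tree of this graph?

69

Kruskal's algorithm — process edges by increasing weight (ties by edge label):
C E (2): add — endpoints in different components.
B C (4): add — endpoints in different components.
C G (4): add — endpoints in different components.
C I (4): add — endpoints in different components.
D F (6): add — endpoints in different components.
D E (11): add — endpoints in different components.
C D (12): skip — C and D already connected.
E I (13): skip — E and I already connected.
A D (19): add — endpoints in different components.
A G (19): skip — A and G already connected.
A H (19): add — endpoints in different components.
MST edges: C E, B C, C G, C I, D F, D E, A D, A H; total weight 2+4+4+4+6+11+19+19 = 69.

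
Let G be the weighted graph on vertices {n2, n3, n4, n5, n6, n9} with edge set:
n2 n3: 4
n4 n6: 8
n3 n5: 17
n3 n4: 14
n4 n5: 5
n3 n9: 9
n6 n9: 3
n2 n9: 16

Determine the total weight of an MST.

Sort edges by weight, then run Kruskal:
n6 n9 (3): add. Components now {n5} {n6,n9} {n4} {n3} {n2}
n2 n3 (4): add. Components now {n5} {n6,n9} {n4} {n2,n3}
n4 n5 (5): add. Components now {n4,n5} {n6,n9} {n2,n3}
n4 n6 (8): add. Components now {n4,n5,n6,n9} {n2,n3}
n3 n9 (9): add. Components now {n2,n3,n4,n5,n6,n9}
MST edges: n6 n9, n2 n3, n4 n5, n4 n6, n3 n9; total weight 3+4+5+8+9 = 29.

29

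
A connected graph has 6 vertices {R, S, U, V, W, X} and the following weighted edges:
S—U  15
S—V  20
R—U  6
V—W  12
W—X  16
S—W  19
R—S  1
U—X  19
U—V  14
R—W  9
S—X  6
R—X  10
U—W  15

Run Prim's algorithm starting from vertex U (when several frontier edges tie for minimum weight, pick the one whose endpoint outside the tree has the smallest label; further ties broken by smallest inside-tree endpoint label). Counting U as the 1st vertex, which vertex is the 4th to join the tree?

X

Prim's algorithm from U:
Step 1: frontier [R—U 6, U—V 14, S—U 15, U—W 15, U—X 19] → take R—U (6); add R.
Step 2: frontier [R—S 1, R—W 9, R—X 10, U—V 14, S—U 15, U—W 15, U—X 19] → take R—S (1); add S.
Step 3: frontier [R—W 9, R—X 10, S—X 6, S—W 19, S—V 20, U—V 14, U—W 15, U—X 19] → take S—X (6); add X.
Step 4: frontier [R—W 9, S—W 19, S—V 20, U—V 14, U—W 15, W—X 16] → take R—W (9); add W.
Step 5: frontier [S—V 20, U—V 14, V—W 12] → take V—W (12); add V.
Vertex order: U, R, S, X, W, V. The 4th vertex is X.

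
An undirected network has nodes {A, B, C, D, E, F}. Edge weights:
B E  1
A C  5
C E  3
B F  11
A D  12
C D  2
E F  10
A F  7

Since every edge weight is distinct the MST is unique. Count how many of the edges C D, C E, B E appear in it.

3

Kruskal's algorithm — process edges by increasing weight (ties by edge label):
B E (1): add. Components now {A} {B,E} {C} {D} {F}
C D (2): add. Components now {A} {B,E} {C,D} {F}
C E (3): add. Components now {A} {B,C,D,E} {F}
A C (5): add. Components now {A,B,C,D,E} {F}
A F (7): add. Components now {A,B,C,D,E,F}
MST edge set: {B E, C D, C E, A C, A F}.
Of the listed edges, {C D, C E, B E} are in the MST → 3.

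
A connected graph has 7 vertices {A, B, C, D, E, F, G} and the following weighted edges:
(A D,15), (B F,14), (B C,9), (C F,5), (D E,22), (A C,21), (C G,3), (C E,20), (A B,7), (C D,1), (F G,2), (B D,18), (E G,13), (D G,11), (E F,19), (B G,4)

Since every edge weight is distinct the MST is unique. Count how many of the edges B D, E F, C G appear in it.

Kruskal: consider edges lightest-first.
C D (1): add — endpoints in different components.
F G (2): add — endpoints in different components.
C G (3): add — endpoints in different components.
B G (4): add — endpoints in different components.
C F (5): skip — C and F already connected.
A B (7): add — endpoints in different components.
B C (9): skip — B and C already connected.
D G (11): skip — D and G already connected.
E G (13): add — endpoints in different components.
MST edge set: {C D, F G, C G, B G, A B, E G}.
Of the listed edges, {C G} are in the MST → 1.

1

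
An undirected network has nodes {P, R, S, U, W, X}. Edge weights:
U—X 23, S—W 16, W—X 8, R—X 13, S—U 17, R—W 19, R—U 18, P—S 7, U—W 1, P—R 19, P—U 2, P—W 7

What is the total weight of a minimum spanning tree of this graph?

31

Grow the tree from U using Prim:
Step 1: cheapest edge leaving the tree is U—W (1); add W.
Step 2: cheapest edge leaving the tree is P—U (2); add P.
Step 3: cheapest edge leaving the tree is P—S (7); add S.
Step 4: cheapest edge leaving the tree is W—X (8); add X.
Step 5: cheapest edge leaving the tree is R—X (13); add R.
MST edges: U—W, P—U, P—S, W—X, R—X; total weight 1+2+7+8+13 = 31.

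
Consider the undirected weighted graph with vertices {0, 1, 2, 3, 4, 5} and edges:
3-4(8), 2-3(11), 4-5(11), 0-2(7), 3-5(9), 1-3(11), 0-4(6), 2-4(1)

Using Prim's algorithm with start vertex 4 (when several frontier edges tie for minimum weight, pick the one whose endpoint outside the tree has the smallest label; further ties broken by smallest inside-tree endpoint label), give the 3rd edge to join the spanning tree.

Prim, starting at 4.
Step 1: frontier [2-4 1, 0-4 6, 3-4 8, 4-5 11] → take 2-4 (1); add 2.
Step 2: frontier [0-2 7, 2-3 11, 0-4 6, 3-4 8, 4-5 11] → take 0-4 (6); add 0.
Step 3: frontier [2-3 11, 3-4 8, 4-5 11] → take 3-4 (8); add 3.
Step 4: frontier [3-5 9, 1-3 11, 4-5 11] → take 3-5 (9); add 5.
Step 5: frontier [1-3 11] → take 1-3 (11); add 1.
The 3rd edge added is 3-4.

3-4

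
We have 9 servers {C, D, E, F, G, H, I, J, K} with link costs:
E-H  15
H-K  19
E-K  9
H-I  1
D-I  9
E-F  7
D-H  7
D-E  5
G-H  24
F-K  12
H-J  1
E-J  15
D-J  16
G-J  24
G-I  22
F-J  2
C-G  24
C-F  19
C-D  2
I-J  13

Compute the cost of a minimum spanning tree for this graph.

Prim, starting at H.
Step 1: cheapest edge leaving the tree is H-I (1); add I.
Step 2: cheapest edge leaving the tree is H-J (1); add J.
Step 3: cheapest edge leaving the tree is F-J (2); add F.
Step 4: cheapest edge leaving the tree is D-H (7); add D.
Step 5: cheapest edge leaving the tree is C-D (2); add C.
Step 6: cheapest edge leaving the tree is D-E (5); add E.
Step 7: cheapest edge leaving the tree is E-K (9); add K.
Step 8: cheapest edge leaving the tree is G-I (22); add G.
MST edges: H-I, H-J, F-J, D-H, C-D, D-E, E-K, G-I; total weight 1+1+2+7+2+5+9+22 = 49.

49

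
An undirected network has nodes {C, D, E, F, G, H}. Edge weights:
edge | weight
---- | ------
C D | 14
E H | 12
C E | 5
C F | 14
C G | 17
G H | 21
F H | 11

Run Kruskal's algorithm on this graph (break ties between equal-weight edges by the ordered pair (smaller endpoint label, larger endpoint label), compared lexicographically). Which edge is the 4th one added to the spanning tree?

Kruskal: consider edges lightest-first.
C E (5): add — endpoints in different components.
F H (11): add — endpoints in different components.
E H (12): add — endpoints in different components.
C D (14): add — endpoints in different components.
C F (14): skip — C and F already connected.
C G (17): add — endpoints in different components.
The 4th edge added is C D.

C-D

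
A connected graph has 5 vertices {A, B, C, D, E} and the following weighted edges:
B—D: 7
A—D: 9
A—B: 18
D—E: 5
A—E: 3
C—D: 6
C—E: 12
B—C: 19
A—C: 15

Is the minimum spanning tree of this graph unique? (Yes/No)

Kruskal's algorithm — process edges by increasing weight (ties by edge label):
A—E (3): add. Components now {A,E} {B} {C} {D}
D—E (5): add. Components now {A,D,E} {B} {C}
C—D (6): add. Components now {A,C,D,E} {B}
B—D (7): add. Components now {A,B,C,D,E}
Every non-tree edge has weight strictly greater than the heaviest edge on the tree path between its endpoints, so the MST is unique.

Yes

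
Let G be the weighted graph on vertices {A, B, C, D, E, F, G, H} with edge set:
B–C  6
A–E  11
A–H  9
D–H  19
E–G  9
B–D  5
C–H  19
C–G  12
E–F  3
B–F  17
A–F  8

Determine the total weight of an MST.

52

Kruskal's algorithm — process edges by increasing weight (ties by edge label):
E–F (3): add — endpoints in different components.
B–D (5): add — endpoints in different components.
B–C (6): add — endpoints in different components.
A–F (8): add — endpoints in different components.
A–H (9): add — endpoints in different components.
E–G (9): add — endpoints in different components.
A–E (11): skip — A and E already connected.
C–G (12): add — endpoints in different components.
MST edges: E–F, B–D, B–C, A–F, A–H, E–G, C–G; total weight 3+5+6+8+9+9+12 = 52.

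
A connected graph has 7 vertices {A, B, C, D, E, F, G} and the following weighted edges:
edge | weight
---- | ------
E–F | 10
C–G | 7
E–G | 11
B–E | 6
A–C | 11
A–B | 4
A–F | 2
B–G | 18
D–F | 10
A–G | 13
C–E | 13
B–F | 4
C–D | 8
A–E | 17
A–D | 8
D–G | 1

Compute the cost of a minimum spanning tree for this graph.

28

Sort edges by weight, then run Kruskal:
D–G (1): add — endpoints in different components.
A–F (2): add — endpoints in different components.
A–B (4): add — endpoints in different components.
B–F (4): skip — B and F already connected.
B–E (6): add — endpoints in different components.
C–G (7): add — endpoints in different components.
A–D (8): add — endpoints in different components.
MST edges: D–G, A–F, A–B, B–E, C–G, A–D; total weight 1+2+4+6+7+8 = 28.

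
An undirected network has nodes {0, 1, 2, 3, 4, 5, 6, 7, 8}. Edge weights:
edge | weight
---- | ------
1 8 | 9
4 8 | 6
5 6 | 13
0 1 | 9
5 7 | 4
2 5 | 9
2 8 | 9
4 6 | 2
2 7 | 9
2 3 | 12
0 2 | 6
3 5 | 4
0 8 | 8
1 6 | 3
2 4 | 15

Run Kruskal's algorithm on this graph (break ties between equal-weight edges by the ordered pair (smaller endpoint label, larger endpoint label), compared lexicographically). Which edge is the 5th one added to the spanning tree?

0-2

Kruskal: consider edges lightest-first.
4 6 (2): add — endpoints in different components.
1 6 (3): add — endpoints in different components.
3 5 (4): add — endpoints in different components.
5 7 (4): add — endpoints in different components.
0 2 (6): add — endpoints in different components.
4 8 (6): add — endpoints in different components.
0 8 (8): add — endpoints in different components.
0 1 (9): skip — 0 and 1 already connected.
1 8 (9): skip — 1 and 8 already connected.
2 5 (9): add — endpoints in different components.
The 5th edge added is 0 2.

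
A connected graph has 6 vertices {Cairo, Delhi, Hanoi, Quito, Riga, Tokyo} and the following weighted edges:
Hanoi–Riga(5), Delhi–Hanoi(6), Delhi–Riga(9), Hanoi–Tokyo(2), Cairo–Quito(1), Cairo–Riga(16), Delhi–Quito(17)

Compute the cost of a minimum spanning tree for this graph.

30

Prim's algorithm from Delhi:
Step 1: frontier [Delhi–Hanoi 6, Delhi–Riga 9, Delhi–Quito 17] → take Delhi–Hanoi (6); add Hanoi.
Step 2: frontier [Delhi–Riga 9, Delhi–Quito 17, Hanoi–Tokyo 2, Hanoi–Riga 5] → take Hanoi–Tokyo (2); add Tokyo.
Step 3: frontier [Delhi–Riga 9, Delhi–Quito 17, Hanoi–Riga 5] → take Hanoi–Riga (5); add Riga.
Step 4: frontier [Delhi–Quito 17, Cairo–Riga 16] → take Cairo–Riga (16); add Cairo.
Step 5: frontier [Cairo–Quito 1, Delhi–Quito 17] → take Cairo–Quito (1); add Quito.
MST edges: Delhi–Hanoi, Hanoi–Tokyo, Hanoi–Riga, Cairo–Riga, Cairo–Quito; total weight 6+2+5+16+1 = 30.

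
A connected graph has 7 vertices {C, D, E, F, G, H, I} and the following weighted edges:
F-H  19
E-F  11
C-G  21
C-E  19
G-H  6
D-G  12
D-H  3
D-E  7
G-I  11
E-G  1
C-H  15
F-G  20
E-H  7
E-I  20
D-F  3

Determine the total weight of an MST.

39

Prim's algorithm from G:
Step 1: cheapest edge leaving the tree is E-G (1); add E.
Step 2: cheapest edge leaving the tree is G-H (6); add H.
Step 3: cheapest edge leaving the tree is D-H (3); add D.
Step 4: cheapest edge leaving the tree is D-F (3); add F.
Step 5: cheapest edge leaving the tree is G-I (11); add I.
Step 6: cheapest edge leaving the tree is C-H (15); add C.
MST edges: E-G, G-H, D-H, D-F, G-I, C-H; total weight 1+6+3+3+11+15 = 39.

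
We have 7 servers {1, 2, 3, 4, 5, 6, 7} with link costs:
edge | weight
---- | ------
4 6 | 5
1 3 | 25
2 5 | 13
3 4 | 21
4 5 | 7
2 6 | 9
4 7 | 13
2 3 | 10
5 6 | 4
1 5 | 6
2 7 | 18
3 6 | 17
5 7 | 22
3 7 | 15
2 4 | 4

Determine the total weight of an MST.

Grow the tree from 3 using Prim:
Step 1: cheapest edge leaving the tree is 2 3 (10); add 2.
Step 2: cheapest edge leaving the tree is 2 4 (4); add 4.
Step 3: cheapest edge leaving the tree is 4 6 (5); add 6.
Step 4: cheapest edge leaving the tree is 5 6 (4); add 5.
Step 5: cheapest edge leaving the tree is 1 5 (6); add 1.
Step 6: cheapest edge leaving the tree is 4 7 (13); add 7.
MST edges: 2 3, 2 4, 4 6, 5 6, 1 5, 4 7; total weight 10+4+5+4+6+13 = 42.

42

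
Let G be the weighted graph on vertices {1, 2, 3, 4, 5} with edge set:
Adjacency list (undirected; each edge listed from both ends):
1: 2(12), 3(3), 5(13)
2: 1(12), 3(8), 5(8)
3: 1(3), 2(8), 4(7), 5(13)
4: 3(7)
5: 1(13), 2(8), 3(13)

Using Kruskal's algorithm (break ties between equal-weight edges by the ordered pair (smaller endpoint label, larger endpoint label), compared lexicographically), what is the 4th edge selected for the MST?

Kruskal: consider edges lightest-first.
1–3 (3): add. Components now {1,3} {2} {4} {5}
3–4 (7): add. Components now {1,3,4} {2} {5}
2–3 (8): add. Components now {1,2,3,4} {5}
2–5 (8): add. Components now {1,2,3,4,5}
The 4th edge added is 2–5.

2-5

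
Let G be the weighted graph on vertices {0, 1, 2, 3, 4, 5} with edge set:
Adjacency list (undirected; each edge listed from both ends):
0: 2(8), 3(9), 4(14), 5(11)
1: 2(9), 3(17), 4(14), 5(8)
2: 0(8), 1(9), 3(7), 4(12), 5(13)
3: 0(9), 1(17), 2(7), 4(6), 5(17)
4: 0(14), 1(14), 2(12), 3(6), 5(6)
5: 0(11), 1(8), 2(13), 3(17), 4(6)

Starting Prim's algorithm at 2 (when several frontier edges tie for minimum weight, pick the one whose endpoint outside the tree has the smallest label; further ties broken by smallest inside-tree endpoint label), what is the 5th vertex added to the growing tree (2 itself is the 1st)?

0

Prim's algorithm from 2:
Step 1: cheapest edge leaving the tree is 2—3 (7); add 3.
Step 2: cheapest edge leaving the tree is 3—4 (6); add 4.
Step 3: cheapest edge leaving the tree is 4—5 (6); add 5.
Step 4: cheapest edge leaving the tree is 0—2 (8); add 0.
Step 5: cheapest edge leaving the tree is 1—5 (8); add 1.
Vertex order: 2, 3, 4, 5, 0, 1. The 5th vertex is 0.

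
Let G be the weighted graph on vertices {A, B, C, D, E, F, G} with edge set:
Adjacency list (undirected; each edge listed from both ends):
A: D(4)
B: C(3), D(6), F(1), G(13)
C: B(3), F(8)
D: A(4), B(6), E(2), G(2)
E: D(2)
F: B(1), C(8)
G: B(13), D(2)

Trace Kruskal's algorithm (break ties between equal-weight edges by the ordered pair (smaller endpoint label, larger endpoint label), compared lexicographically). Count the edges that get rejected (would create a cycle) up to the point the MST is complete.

0

Kruskal: consider edges lightest-first.
B–F (1): add — endpoints in different components.
D–E (2): add — endpoints in different components.
D–G (2): add — endpoints in different components.
B–C (3): add — endpoints in different components.
A–D (4): add — endpoints in different components.
B–D (6): add — endpoints in different components.
Edges rejected before the tree was complete: 0.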